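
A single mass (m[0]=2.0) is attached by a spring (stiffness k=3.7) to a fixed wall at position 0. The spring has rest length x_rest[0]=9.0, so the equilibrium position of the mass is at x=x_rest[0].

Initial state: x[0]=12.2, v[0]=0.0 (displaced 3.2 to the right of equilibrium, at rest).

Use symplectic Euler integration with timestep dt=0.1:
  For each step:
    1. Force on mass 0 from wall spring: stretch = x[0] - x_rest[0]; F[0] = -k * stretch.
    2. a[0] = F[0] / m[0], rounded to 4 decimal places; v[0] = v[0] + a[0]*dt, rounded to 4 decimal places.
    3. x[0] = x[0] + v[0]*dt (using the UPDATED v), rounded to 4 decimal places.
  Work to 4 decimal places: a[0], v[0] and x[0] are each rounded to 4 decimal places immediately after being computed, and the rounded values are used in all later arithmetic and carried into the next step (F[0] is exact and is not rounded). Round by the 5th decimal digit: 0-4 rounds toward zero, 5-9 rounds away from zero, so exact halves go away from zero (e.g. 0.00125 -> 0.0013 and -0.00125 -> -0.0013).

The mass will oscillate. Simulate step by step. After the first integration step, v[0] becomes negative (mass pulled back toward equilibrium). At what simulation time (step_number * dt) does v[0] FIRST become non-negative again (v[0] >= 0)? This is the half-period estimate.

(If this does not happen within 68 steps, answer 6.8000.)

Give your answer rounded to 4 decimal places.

Step 0: x=[12.2000] v=[0.0000]
Step 1: x=[12.1408] v=[-0.5920]
Step 2: x=[12.0235] v=[-1.1731]
Step 3: x=[11.8503] v=[-1.7325]
Step 4: x=[11.6243] v=[-2.2598]
Step 5: x=[11.3498] v=[-2.7453]
Step 6: x=[11.0318] v=[-3.1800]
Step 7: x=[10.6762] v=[-3.5559]
Step 8: x=[10.2896] v=[-3.8660]
Step 9: x=[9.8791] v=[-4.1046]
Step 10: x=[9.4524] v=[-4.2672]
Step 11: x=[9.0173] v=[-4.3509]
Step 12: x=[8.5819] v=[-4.3541]
Step 13: x=[8.1542] v=[-4.2768]
Step 14: x=[7.7422] v=[-4.1203]
Step 15: x=[7.3534] v=[-3.8876]
Step 16: x=[6.9951] v=[-3.5830]
Step 17: x=[6.6739] v=[-3.2121]
Step 18: x=[6.3957] v=[-2.7818]
Step 19: x=[6.1657] v=[-2.3000]
Step 20: x=[5.9881] v=[-1.7757]
Step 21: x=[5.8663] v=[-1.2185]
Step 22: x=[5.8024] v=[-0.6388]
Step 23: x=[5.7977] v=[-0.0472]
Step 24: x=[5.8522] v=[0.5452]
First v>=0 after going negative at step 24, time=2.4000

Answer: 2.4000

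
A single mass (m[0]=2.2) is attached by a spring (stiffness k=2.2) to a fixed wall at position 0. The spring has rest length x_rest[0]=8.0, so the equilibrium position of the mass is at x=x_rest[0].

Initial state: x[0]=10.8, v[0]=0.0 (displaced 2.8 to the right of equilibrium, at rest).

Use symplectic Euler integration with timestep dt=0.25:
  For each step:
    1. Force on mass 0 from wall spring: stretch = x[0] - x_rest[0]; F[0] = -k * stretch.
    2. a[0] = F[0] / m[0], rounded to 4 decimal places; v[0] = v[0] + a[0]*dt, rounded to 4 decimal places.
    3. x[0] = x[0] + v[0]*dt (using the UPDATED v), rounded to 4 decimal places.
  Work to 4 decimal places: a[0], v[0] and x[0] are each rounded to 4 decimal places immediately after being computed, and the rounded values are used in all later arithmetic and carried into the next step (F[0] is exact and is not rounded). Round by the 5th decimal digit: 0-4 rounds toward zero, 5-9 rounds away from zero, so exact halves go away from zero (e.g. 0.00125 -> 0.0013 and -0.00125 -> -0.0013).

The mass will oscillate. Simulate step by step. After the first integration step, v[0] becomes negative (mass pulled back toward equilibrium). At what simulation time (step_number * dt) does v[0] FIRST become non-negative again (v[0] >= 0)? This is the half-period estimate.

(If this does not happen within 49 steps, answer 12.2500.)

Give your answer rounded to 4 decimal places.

Step 0: x=[10.8000] v=[0.0000]
Step 1: x=[10.6250] v=[-0.7000]
Step 2: x=[10.2859] v=[-1.3563]
Step 3: x=[9.8040] v=[-1.9278]
Step 4: x=[9.2093] v=[-2.3788]
Step 5: x=[8.5390] v=[-2.6811]
Step 6: x=[7.8350] v=[-2.8159]
Step 7: x=[7.1413] v=[-2.7747]
Step 8: x=[6.5013] v=[-2.5600]
Step 9: x=[5.9550] v=[-2.1853]
Step 10: x=[5.5365] v=[-1.6741]
Step 11: x=[5.2720] v=[-1.0582]
Step 12: x=[5.1780] v=[-0.3762]
Step 13: x=[5.2603] v=[0.3293]
First v>=0 after going negative at step 13, time=3.2500

Answer: 3.2500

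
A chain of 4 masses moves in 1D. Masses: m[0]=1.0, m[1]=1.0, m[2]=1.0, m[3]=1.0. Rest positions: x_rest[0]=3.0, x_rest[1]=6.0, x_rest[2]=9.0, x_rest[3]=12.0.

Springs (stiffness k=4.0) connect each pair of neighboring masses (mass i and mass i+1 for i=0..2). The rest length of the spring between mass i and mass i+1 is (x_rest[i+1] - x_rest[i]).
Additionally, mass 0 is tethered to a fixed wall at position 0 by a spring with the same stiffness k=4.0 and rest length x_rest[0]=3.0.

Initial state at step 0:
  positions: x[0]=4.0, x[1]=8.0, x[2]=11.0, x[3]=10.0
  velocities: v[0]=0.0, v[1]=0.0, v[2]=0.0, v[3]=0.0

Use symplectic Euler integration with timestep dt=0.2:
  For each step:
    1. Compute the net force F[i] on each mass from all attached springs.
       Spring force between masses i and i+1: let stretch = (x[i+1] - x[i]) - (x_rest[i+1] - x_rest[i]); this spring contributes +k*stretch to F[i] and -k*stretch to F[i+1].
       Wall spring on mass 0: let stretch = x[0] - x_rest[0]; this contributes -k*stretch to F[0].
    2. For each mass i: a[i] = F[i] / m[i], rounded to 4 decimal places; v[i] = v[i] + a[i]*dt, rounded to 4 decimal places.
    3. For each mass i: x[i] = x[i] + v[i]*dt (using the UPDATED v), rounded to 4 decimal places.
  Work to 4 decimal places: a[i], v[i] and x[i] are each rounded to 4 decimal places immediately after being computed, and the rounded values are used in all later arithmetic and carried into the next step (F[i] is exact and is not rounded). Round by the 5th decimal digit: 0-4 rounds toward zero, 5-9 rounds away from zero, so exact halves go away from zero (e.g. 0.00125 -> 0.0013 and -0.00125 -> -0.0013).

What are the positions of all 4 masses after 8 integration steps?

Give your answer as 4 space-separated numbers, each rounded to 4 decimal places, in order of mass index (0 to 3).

Step 0: x=[4.0000 8.0000 11.0000 10.0000] v=[0.0000 0.0000 0.0000 0.0000]
Step 1: x=[4.0000 7.8400 10.3600 10.6400] v=[0.0000 -0.8000 -3.2000 3.2000]
Step 2: x=[3.9744 7.4688 9.3616 11.7152] v=[-0.1280 -1.8560 -4.9920 5.3760]
Step 3: x=[3.8720 6.8413 8.4369 12.8938] v=[-0.5120 -3.1373 -4.6234 5.8931]
Step 4: x=[3.6252 5.9940 7.9700 13.8393] v=[-1.2342 -4.2363 -2.3344 4.7276]
Step 5: x=[3.1773 5.0839 8.1260 14.3257] v=[-2.2393 -4.5505 0.7802 2.4322]
Step 6: x=[2.5261 4.3555 8.7873 14.3002] v=[-3.2559 -3.6421 3.3063 -0.1276]
Step 7: x=[1.7634 4.0435 9.6215 13.8726] v=[-3.8133 -1.5602 4.1712 -2.1379]
Step 8: x=[1.0834 4.2591 10.2434 13.2448] v=[-3.3999 1.0781 3.1097 -3.1388]

Answer: 1.0834 4.2591 10.2434 13.2448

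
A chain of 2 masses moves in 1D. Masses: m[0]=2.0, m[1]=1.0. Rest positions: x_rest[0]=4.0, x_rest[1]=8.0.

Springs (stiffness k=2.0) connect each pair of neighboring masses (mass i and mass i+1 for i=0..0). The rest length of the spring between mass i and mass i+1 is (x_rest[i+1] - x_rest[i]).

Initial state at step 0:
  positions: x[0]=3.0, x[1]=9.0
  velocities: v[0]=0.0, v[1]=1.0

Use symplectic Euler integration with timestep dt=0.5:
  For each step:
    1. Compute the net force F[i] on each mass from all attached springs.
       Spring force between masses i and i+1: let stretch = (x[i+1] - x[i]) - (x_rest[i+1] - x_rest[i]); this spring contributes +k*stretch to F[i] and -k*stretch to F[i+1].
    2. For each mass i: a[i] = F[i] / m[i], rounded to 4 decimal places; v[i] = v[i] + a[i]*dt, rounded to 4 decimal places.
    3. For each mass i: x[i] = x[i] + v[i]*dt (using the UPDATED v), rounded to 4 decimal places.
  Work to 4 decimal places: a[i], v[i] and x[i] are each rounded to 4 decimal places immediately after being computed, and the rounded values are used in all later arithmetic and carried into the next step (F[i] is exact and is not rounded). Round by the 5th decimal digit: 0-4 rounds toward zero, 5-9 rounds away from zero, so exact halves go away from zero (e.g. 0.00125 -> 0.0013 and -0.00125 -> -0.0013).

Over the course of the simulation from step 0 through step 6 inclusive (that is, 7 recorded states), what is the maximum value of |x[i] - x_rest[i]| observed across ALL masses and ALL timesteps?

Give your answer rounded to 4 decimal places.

Answer: 1.6544

Derivation:
Step 0: x=[3.0000 9.0000] v=[0.0000 1.0000]
Step 1: x=[3.5000 8.5000] v=[1.0000 -1.0000]
Step 2: x=[4.2500 7.5000] v=[1.5000 -2.0000]
Step 3: x=[4.8125 6.8750] v=[1.1250 -1.2500]
Step 4: x=[4.8907 7.2188] v=[0.1563 0.6875]
Step 5: x=[4.5509 8.3985] v=[-0.6797 2.3594]
Step 6: x=[4.1730 9.6544] v=[-0.7559 2.5118]
Max displacement = 1.6544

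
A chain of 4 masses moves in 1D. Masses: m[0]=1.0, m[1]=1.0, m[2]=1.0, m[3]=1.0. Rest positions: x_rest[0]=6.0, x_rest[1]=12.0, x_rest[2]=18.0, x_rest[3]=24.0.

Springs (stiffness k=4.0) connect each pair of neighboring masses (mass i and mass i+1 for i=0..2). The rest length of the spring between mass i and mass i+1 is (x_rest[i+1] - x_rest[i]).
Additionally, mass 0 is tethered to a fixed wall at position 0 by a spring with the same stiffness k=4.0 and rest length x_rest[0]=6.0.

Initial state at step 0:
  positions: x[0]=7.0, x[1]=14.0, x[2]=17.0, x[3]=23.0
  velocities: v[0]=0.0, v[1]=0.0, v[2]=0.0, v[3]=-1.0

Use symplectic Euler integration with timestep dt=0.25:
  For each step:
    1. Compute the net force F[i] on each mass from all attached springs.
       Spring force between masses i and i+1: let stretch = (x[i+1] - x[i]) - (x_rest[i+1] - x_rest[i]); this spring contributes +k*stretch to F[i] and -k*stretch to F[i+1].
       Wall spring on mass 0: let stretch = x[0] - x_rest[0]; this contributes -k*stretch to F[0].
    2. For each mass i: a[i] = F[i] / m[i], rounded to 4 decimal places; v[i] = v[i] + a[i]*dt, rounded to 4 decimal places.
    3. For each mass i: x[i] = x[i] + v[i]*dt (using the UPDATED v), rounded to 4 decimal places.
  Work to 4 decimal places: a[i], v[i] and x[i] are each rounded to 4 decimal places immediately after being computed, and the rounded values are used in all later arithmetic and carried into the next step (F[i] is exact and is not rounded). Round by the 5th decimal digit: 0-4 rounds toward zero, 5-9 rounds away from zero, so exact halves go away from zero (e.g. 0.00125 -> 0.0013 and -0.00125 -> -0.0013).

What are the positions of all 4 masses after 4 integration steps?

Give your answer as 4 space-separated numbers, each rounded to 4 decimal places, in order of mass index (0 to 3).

Step 0: x=[7.0000 14.0000 17.0000 23.0000] v=[0.0000 0.0000 0.0000 -1.0000]
Step 1: x=[7.0000 13.0000 17.7500 22.7500] v=[0.0000 -4.0000 3.0000 -1.0000]
Step 2: x=[6.7500 11.6875 18.5625 22.7500] v=[-1.0000 -5.2500 3.2500 0.0000]
Step 3: x=[6.0469 10.8594 18.7031 23.2031] v=[-2.8125 -3.3125 0.5625 1.8125]
Step 4: x=[5.0352 10.7891 18.0078 24.0312] v=[-4.0469 -0.2813 -2.7812 3.3125]

Answer: 5.0352 10.7891 18.0078 24.0312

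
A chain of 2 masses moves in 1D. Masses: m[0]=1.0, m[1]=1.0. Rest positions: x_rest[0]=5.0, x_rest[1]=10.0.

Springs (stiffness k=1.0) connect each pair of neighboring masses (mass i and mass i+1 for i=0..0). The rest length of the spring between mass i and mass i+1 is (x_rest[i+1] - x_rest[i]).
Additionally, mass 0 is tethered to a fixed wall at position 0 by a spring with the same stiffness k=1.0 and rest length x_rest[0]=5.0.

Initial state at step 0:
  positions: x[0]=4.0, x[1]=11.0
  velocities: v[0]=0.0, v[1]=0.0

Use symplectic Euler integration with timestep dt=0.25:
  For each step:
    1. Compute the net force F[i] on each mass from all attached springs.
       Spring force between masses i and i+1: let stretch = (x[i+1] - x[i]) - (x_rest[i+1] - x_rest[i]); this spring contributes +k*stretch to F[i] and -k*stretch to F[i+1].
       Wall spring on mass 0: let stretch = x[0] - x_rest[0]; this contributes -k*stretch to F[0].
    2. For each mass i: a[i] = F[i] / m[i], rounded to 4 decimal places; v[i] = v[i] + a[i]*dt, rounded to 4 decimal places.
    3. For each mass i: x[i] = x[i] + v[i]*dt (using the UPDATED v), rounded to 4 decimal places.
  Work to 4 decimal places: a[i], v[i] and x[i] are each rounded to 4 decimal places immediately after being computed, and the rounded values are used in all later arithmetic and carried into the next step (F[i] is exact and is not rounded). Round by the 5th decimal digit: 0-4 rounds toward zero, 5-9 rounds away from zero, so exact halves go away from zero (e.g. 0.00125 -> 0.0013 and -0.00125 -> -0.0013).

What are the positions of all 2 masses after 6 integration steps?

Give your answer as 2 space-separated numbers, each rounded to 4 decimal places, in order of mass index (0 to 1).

Answer: 6.1444 9.4980

Derivation:
Step 0: x=[4.0000 11.0000] v=[0.0000 0.0000]
Step 1: x=[4.1875 10.8750] v=[0.7500 -0.5000]
Step 2: x=[4.5313 10.6445] v=[1.3750 -0.9219]
Step 3: x=[4.9739 10.3445] v=[1.7705 -1.2002]
Step 4: x=[5.4413 10.0213] v=[1.8697 -1.2929]
Step 5: x=[5.8549 9.7243] v=[1.6544 -1.1879]
Step 6: x=[6.1444 9.4980] v=[1.1580 -0.9053]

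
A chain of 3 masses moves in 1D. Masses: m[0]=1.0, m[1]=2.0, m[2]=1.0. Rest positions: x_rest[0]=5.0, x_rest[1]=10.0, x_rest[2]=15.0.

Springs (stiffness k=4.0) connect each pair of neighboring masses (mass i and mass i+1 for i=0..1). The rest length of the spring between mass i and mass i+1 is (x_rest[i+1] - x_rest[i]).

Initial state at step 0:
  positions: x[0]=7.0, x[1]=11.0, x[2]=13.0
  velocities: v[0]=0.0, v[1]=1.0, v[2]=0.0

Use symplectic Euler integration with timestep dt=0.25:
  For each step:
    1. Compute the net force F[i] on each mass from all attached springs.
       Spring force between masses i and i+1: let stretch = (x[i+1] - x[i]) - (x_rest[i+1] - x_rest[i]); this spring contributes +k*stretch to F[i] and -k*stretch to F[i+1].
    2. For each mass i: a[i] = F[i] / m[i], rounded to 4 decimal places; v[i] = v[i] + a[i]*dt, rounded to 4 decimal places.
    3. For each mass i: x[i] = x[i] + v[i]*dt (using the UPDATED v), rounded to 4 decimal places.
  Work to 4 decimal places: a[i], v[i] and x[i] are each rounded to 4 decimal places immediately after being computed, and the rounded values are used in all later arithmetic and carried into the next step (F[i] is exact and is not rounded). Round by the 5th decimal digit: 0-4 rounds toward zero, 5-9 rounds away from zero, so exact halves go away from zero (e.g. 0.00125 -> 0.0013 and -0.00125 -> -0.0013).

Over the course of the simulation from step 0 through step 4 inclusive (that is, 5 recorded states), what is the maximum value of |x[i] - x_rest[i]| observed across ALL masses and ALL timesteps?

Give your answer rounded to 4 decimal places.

Step 0: x=[7.0000 11.0000 13.0000] v=[0.0000 1.0000 0.0000]
Step 1: x=[6.7500 11.0000 13.7500] v=[-1.0000 0.0000 3.0000]
Step 2: x=[6.3125 10.8125 15.0625] v=[-1.7500 -0.7500 5.2500]
Step 3: x=[5.7500 10.5938 16.5625] v=[-2.2500 -0.8750 6.0000]
Step 4: x=[5.1485 10.5157 17.8203] v=[-2.4062 -0.3126 5.0313]
Max displacement = 2.8203

Answer: 2.8203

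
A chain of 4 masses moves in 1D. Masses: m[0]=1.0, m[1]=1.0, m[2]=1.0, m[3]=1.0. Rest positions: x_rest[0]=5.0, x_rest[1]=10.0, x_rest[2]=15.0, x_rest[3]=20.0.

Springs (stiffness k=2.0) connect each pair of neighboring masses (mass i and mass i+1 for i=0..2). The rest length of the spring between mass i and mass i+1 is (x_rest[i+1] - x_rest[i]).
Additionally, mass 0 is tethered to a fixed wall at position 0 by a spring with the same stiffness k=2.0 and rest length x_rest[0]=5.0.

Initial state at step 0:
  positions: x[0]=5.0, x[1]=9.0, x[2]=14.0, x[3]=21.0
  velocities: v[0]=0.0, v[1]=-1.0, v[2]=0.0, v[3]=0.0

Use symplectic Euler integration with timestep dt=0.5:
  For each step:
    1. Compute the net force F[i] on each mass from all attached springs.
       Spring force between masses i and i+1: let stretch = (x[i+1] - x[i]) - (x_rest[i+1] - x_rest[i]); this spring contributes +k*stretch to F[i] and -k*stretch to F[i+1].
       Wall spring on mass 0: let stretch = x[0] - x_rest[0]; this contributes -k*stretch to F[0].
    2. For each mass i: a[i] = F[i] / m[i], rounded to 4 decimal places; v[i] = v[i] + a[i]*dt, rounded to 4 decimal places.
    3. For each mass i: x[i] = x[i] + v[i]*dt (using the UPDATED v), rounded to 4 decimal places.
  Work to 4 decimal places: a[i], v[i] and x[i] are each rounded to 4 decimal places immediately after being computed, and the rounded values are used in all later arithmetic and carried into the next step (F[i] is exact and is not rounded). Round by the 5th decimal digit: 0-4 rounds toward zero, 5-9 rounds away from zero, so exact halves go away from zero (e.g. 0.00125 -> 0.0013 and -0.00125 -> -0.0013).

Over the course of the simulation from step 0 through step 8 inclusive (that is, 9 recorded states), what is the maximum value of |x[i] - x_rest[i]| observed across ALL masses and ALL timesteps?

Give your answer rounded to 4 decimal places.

Answer: 1.8242

Derivation:
Step 0: x=[5.0000 9.0000 14.0000 21.0000] v=[0.0000 -1.0000 0.0000 0.0000]
Step 1: x=[4.5000 9.0000 15.0000 20.0000] v=[-1.0000 0.0000 2.0000 -2.0000]
Step 2: x=[4.0000 9.7500 15.5000 19.0000] v=[-1.0000 1.5000 1.0000 -2.0000]
Step 3: x=[4.3750 10.5000 14.8750 18.7500] v=[0.7500 1.5000 -1.2500 -0.5000]
Step 4: x=[5.6250 10.3750 14.0000 19.0625] v=[2.5000 -0.2500 -1.7500 0.6250]
Step 5: x=[6.4375 9.6875 13.8438 19.3438] v=[1.6250 -1.3750 -0.3125 0.5625]
Step 6: x=[5.6563 9.4532 14.3594 19.3751] v=[-1.5625 -0.4687 1.0312 0.0625]
Step 7: x=[3.9454 9.7735 14.9298 19.3985] v=[-3.4219 0.6406 1.1407 0.0468]
Step 8: x=[3.1758 9.7579 15.1564 19.6876] v=[-1.5392 -0.0312 0.4531 0.5781]
Max displacement = 1.8242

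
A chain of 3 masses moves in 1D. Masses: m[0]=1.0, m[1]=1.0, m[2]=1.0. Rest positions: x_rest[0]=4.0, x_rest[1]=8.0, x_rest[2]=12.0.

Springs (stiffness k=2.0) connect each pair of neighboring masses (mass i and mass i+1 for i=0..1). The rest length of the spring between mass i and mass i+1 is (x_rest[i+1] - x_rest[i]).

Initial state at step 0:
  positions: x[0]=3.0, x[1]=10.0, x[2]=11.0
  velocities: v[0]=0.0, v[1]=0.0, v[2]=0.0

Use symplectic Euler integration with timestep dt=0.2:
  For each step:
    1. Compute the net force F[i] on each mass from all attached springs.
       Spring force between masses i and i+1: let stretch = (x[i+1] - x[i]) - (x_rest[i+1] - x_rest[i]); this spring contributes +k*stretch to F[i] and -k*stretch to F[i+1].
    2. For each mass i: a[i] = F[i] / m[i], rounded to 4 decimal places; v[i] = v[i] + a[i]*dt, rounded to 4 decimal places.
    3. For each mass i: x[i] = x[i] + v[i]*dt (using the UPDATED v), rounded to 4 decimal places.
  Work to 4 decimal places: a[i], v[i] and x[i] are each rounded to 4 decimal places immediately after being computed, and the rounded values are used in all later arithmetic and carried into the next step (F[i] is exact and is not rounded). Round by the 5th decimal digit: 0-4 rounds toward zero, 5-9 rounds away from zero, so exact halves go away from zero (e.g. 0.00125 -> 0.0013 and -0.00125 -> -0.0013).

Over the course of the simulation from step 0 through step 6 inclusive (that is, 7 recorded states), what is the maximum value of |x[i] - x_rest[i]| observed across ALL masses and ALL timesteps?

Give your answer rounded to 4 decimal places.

Step 0: x=[3.0000 10.0000 11.0000] v=[0.0000 0.0000 0.0000]
Step 1: x=[3.2400 9.5200 11.2400] v=[1.2000 -2.4000 1.2000]
Step 2: x=[3.6624 8.6752 11.6624] v=[2.1120 -4.2240 2.1120]
Step 3: x=[4.1658 7.6684 12.1658] v=[2.5171 -5.0342 2.5171]
Step 4: x=[4.6294 6.7411 12.6294] v=[2.3181 -4.6363 2.3181]
Step 5: x=[4.9420 6.1160 12.9420] v=[1.5628 -3.1257 1.5628]
Step 6: x=[5.0285 5.9430 13.0285] v=[0.4324 -0.8649 0.4324]
Max displacement = 2.0570

Answer: 2.0570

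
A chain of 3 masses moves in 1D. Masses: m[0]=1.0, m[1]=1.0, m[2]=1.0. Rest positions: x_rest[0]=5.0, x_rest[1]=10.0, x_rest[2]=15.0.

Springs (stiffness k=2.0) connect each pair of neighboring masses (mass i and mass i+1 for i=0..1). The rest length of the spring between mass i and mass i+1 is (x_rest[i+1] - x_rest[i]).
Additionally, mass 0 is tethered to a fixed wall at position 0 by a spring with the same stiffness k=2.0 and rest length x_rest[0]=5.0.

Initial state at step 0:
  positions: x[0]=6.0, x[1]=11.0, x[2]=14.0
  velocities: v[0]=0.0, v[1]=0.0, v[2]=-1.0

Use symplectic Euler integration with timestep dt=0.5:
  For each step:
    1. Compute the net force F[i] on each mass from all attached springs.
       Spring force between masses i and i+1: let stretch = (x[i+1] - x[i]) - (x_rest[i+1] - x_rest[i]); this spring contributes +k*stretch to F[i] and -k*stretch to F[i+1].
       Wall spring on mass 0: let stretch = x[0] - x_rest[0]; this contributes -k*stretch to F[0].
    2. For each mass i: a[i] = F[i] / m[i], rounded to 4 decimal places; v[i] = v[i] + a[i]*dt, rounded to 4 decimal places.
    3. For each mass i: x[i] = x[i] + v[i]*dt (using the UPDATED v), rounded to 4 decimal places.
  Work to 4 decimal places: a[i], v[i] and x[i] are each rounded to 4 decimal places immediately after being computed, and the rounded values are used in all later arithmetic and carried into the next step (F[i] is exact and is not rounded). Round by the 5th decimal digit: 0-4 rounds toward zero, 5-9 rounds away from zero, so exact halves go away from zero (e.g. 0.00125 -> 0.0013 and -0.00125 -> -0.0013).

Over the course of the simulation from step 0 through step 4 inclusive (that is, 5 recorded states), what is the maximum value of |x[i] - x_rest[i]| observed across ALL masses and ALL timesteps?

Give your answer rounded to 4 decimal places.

Answer: 1.5625

Derivation:
Step 0: x=[6.0000 11.0000 14.0000] v=[0.0000 0.0000 -1.0000]
Step 1: x=[5.5000 10.0000 14.5000] v=[-1.0000 -2.0000 1.0000]
Step 2: x=[4.5000 9.0000 15.2500] v=[-2.0000 -2.0000 1.5000]
Step 3: x=[3.5000 8.8750 15.3750] v=[-2.0000 -0.2500 0.2500]
Step 4: x=[3.4375 9.3125 14.7500] v=[-0.1250 0.8750 -1.2500]
Max displacement = 1.5625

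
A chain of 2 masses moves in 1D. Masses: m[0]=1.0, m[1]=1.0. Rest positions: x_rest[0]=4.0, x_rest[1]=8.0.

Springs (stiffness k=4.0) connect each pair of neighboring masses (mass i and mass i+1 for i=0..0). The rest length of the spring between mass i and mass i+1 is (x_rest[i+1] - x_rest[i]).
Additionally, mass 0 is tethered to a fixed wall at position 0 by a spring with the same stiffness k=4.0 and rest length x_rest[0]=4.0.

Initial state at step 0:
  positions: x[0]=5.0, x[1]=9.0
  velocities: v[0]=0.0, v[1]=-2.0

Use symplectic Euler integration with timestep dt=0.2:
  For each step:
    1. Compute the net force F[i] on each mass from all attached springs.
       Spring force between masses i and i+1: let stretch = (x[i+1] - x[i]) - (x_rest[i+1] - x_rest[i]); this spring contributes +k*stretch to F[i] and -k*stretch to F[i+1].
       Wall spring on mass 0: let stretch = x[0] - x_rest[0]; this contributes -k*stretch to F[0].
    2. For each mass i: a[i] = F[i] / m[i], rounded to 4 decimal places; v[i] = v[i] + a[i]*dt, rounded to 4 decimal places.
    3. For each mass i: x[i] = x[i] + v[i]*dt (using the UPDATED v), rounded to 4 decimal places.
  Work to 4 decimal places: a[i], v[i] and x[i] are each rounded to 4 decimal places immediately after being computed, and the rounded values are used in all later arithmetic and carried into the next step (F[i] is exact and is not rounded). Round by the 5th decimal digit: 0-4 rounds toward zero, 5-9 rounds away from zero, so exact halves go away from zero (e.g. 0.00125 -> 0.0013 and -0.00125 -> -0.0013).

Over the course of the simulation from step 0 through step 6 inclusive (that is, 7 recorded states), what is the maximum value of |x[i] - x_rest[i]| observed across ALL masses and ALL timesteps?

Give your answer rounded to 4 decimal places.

Step 0: x=[5.0000 9.0000] v=[0.0000 -2.0000]
Step 1: x=[4.8400 8.6000] v=[-0.8000 -2.0000]
Step 2: x=[4.5072 8.2384] v=[-1.6640 -1.8080]
Step 3: x=[4.0502 7.9198] v=[-2.2848 -1.5930]
Step 4: x=[3.5643 7.6221] v=[-2.4293 -1.4887]
Step 5: x=[3.1574 7.3151] v=[-2.0345 -1.5349]
Step 6: x=[2.9105 6.9829] v=[-1.2343 -1.6611]
Max displacement = 1.0895

Answer: 1.0895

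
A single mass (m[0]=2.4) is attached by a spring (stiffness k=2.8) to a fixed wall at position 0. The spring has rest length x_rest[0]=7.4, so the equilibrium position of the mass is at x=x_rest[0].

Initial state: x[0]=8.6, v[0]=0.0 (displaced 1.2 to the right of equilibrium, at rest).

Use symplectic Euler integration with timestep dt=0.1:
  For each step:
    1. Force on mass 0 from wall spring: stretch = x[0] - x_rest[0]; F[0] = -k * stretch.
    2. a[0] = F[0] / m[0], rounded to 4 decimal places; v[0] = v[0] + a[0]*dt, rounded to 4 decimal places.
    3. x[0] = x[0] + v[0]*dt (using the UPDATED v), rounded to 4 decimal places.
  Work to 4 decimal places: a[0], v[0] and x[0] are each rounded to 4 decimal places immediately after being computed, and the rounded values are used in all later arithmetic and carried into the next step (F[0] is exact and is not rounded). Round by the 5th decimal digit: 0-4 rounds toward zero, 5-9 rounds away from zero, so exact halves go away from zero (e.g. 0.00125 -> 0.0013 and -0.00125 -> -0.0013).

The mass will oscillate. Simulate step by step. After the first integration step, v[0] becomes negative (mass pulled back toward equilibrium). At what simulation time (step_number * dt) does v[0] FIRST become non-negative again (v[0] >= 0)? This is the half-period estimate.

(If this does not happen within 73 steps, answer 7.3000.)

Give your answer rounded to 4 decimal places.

Step 0: x=[8.6000] v=[0.0000]
Step 1: x=[8.5860] v=[-0.1400]
Step 2: x=[8.5582] v=[-0.2784]
Step 3: x=[8.5169] v=[-0.4135]
Step 4: x=[8.4625] v=[-0.5438]
Step 5: x=[8.3957] v=[-0.6678]
Step 6: x=[8.3173] v=[-0.7840]
Step 7: x=[8.2282] v=[-0.8910]
Step 8: x=[8.1294] v=[-0.9876]
Step 9: x=[8.0221] v=[-1.0727]
Step 10: x=[7.9076] v=[-1.1453]
Step 11: x=[7.7872] v=[-1.2045]
Step 12: x=[7.6622] v=[-1.2497]
Step 13: x=[7.5342] v=[-1.2803]
Step 14: x=[7.4046] v=[-1.2960]
Step 15: x=[7.2750] v=[-1.2965]
Step 16: x=[7.1468] v=[-1.2819]
Step 17: x=[7.0216] v=[-1.2524]
Step 18: x=[6.9008] v=[-1.2083]
Step 19: x=[6.7858] v=[-1.1501]
Step 20: x=[6.6780] v=[-1.0784]
Step 21: x=[6.5786] v=[-0.9942]
Step 22: x=[6.4888] v=[-0.8984]
Step 23: x=[6.4096] v=[-0.7921]
Step 24: x=[6.3419] v=[-0.6766]
Step 25: x=[6.2866] v=[-0.5532]
Step 26: x=[6.2443] v=[-0.4233]
Step 27: x=[6.2155] v=[-0.2885]
Step 28: x=[6.2005] v=[-0.1503]
Step 29: x=[6.1995] v=[-0.0104]
Step 30: x=[6.2125] v=[0.1297]
First v>=0 after going negative at step 30, time=3.0000

Answer: 3.0000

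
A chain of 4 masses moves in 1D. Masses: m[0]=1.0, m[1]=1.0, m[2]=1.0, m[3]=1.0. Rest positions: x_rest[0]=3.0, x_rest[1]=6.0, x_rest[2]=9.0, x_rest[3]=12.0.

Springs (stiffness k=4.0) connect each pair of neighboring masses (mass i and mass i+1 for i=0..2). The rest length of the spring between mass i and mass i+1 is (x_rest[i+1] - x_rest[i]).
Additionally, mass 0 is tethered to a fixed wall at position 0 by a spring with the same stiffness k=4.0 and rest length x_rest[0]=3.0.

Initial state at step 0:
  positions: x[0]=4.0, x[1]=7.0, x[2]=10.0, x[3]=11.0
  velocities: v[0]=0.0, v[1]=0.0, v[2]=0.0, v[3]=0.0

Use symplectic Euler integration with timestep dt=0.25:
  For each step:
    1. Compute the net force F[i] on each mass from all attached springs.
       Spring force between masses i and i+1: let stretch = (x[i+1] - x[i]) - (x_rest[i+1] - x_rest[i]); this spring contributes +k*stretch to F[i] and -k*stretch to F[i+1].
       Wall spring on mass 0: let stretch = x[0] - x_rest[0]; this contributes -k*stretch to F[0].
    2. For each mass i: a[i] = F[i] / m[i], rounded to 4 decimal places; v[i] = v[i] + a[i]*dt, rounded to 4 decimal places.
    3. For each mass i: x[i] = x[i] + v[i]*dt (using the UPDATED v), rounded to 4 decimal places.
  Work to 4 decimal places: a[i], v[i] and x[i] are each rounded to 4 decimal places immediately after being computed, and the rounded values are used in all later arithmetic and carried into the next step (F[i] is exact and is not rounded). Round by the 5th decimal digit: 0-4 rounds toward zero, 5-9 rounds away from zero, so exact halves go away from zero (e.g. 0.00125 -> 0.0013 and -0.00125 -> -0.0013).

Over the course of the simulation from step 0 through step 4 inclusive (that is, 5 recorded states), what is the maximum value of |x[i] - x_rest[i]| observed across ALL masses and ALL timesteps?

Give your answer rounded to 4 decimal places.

Answer: 1.2305

Derivation:
Step 0: x=[4.0000 7.0000 10.0000 11.0000] v=[0.0000 0.0000 0.0000 0.0000]
Step 1: x=[3.7500 7.0000 9.5000 11.5000] v=[-1.0000 0.0000 -2.0000 2.0000]
Step 2: x=[3.3750 6.8125 8.8750 12.2500] v=[-1.5000 -0.7500 -2.5000 3.0000]
Step 3: x=[3.0156 6.2813 8.5781 12.9063] v=[-1.4375 -2.1250 -1.1875 2.6250]
Step 4: x=[2.7188 5.5078 8.7891 13.2305] v=[-1.1874 -3.0939 0.8439 1.2968]
Max displacement = 1.2305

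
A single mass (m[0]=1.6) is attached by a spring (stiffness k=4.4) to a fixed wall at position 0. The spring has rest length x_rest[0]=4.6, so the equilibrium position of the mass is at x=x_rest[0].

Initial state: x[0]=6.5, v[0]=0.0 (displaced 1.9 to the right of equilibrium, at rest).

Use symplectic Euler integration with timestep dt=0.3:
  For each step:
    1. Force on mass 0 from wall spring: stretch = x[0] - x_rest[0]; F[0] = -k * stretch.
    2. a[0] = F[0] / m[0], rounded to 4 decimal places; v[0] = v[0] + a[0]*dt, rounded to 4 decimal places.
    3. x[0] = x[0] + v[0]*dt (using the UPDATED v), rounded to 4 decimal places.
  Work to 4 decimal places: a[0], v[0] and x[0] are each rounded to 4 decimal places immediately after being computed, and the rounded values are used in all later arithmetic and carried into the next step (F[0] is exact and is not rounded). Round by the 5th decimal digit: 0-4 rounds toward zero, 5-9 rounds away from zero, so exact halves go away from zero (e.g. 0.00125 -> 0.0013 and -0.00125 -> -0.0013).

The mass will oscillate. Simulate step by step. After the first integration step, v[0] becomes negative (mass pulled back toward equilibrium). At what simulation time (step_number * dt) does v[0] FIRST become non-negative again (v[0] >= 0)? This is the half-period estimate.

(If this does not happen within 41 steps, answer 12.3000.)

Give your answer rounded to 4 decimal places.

Answer: 2.1000

Derivation:
Step 0: x=[6.5000] v=[0.0000]
Step 1: x=[6.0298] v=[-1.5675]
Step 2: x=[5.2057] v=[-2.7471]
Step 3: x=[4.2317] v=[-3.2468]
Step 4: x=[3.3488] v=[-2.9430]
Step 5: x=[2.7756] v=[-1.9108]
Step 6: x=[2.6539] v=[-0.4057]
Step 7: x=[3.0138] v=[1.1998]
First v>=0 after going negative at step 7, time=2.1000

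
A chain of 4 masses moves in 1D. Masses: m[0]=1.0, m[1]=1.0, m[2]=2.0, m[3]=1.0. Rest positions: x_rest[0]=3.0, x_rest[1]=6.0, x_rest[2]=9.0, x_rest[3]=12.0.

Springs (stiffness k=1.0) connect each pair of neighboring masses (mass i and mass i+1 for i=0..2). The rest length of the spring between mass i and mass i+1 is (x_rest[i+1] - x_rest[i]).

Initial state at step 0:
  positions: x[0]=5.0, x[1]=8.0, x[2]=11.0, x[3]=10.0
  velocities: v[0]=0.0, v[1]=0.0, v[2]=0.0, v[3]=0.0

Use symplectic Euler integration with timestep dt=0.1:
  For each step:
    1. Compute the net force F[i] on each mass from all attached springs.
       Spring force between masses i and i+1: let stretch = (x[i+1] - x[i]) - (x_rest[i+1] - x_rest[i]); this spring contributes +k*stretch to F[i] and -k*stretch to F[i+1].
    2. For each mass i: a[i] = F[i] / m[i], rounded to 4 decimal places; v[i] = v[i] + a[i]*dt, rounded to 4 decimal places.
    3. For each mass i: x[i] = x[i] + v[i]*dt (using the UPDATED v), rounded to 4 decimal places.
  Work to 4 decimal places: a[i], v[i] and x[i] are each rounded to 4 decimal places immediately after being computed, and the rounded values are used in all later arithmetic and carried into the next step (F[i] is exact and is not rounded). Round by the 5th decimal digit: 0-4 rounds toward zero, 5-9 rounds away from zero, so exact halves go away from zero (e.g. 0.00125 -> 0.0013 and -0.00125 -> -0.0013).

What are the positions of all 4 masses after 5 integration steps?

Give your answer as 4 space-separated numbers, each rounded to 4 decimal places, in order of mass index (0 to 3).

Step 0: x=[5.0000 8.0000 11.0000 10.0000] v=[0.0000 0.0000 0.0000 0.0000]
Step 1: x=[5.0000 8.0000 10.9800 10.0400] v=[0.0000 0.0000 -0.2000 0.4000]
Step 2: x=[5.0000 7.9998 10.9404 10.1194] v=[0.0000 -0.0020 -0.3960 0.7940]
Step 3: x=[5.0000 7.9990 10.8820 10.2370] v=[0.0000 -0.0079 -0.5841 1.1761]
Step 4: x=[5.0000 7.9971 10.8060 10.3911] v=[-0.0001 -0.0195 -0.7605 1.5406]
Step 5: x=[5.0000 7.9933 10.7138 10.5793] v=[-0.0004 -0.0383 -0.9217 1.8821]

Answer: 5.0000 7.9933 10.7138 10.5793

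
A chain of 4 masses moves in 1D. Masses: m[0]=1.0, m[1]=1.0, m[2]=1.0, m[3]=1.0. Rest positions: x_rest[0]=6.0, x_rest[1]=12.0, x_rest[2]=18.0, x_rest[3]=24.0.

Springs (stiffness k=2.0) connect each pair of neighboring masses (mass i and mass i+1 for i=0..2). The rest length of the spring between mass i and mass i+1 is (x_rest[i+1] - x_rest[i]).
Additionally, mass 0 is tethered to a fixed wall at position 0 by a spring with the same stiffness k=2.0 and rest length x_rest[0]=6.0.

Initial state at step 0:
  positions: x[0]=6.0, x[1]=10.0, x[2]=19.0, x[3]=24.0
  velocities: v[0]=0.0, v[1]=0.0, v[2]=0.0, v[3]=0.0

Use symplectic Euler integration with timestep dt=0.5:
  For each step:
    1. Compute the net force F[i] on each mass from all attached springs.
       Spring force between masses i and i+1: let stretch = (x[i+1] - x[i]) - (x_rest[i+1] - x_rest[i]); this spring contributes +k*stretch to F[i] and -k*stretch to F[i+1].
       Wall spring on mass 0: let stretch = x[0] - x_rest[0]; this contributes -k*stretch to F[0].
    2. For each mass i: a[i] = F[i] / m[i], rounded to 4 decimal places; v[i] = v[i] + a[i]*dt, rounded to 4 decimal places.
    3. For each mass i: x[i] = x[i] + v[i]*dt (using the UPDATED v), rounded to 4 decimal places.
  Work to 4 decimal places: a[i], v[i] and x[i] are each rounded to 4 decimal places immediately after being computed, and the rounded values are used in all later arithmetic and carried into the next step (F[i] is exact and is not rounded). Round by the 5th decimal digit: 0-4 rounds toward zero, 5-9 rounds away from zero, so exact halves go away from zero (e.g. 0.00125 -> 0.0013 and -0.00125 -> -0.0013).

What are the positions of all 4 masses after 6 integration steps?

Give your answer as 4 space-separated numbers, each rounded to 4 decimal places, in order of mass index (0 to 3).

Step 0: x=[6.0000 10.0000 19.0000 24.0000] v=[0.0000 0.0000 0.0000 0.0000]
Step 1: x=[5.0000 12.5000 17.0000 24.5000] v=[-2.0000 5.0000 -4.0000 1.0000]
Step 2: x=[5.2500 13.5000 16.5000 24.2500] v=[0.5000 2.0000 -1.0000 -0.5000]
Step 3: x=[7.0000 11.8750 18.3750 23.1250] v=[3.5000 -3.2500 3.7500 -2.2500]
Step 4: x=[7.6875 11.0625 19.3750 22.6250] v=[1.3750 -1.6250 2.0000 -1.0000]
Step 5: x=[6.2188 12.7188 17.8438 23.5000] v=[-2.9375 3.3125 -3.0625 1.7500]
Step 6: x=[4.8907 13.6876 16.5782 24.5469] v=[-2.6563 1.9375 -2.5313 2.0938]

Answer: 4.8907 13.6876 16.5782 24.5469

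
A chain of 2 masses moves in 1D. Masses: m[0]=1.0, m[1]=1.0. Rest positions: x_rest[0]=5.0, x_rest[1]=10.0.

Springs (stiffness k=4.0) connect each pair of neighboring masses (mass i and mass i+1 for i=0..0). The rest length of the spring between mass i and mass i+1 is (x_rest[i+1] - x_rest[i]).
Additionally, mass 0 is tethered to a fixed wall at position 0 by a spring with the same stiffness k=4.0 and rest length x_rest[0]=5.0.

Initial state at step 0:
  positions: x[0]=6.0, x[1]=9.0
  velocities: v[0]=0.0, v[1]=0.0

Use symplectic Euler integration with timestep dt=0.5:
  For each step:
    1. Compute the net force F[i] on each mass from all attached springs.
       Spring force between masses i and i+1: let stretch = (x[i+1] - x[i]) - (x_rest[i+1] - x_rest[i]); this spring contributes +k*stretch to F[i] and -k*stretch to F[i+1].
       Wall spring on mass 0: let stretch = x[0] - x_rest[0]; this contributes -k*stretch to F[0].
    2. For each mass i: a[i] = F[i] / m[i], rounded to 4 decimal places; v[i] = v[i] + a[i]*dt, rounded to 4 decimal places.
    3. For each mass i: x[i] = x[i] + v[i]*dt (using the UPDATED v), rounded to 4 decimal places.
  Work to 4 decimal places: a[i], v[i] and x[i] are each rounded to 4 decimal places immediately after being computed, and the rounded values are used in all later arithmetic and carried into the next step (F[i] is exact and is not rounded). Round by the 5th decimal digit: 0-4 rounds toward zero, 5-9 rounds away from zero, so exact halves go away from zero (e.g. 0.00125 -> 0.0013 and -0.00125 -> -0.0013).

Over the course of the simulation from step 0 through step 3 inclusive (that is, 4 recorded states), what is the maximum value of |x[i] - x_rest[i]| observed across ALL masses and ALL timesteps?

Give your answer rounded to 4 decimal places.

Answer: 2.0000

Derivation:
Step 0: x=[6.0000 9.0000] v=[0.0000 0.0000]
Step 1: x=[3.0000 11.0000] v=[-6.0000 4.0000]
Step 2: x=[5.0000 10.0000] v=[4.0000 -2.0000]
Step 3: x=[7.0000 9.0000] v=[4.0000 -2.0000]
Max displacement = 2.0000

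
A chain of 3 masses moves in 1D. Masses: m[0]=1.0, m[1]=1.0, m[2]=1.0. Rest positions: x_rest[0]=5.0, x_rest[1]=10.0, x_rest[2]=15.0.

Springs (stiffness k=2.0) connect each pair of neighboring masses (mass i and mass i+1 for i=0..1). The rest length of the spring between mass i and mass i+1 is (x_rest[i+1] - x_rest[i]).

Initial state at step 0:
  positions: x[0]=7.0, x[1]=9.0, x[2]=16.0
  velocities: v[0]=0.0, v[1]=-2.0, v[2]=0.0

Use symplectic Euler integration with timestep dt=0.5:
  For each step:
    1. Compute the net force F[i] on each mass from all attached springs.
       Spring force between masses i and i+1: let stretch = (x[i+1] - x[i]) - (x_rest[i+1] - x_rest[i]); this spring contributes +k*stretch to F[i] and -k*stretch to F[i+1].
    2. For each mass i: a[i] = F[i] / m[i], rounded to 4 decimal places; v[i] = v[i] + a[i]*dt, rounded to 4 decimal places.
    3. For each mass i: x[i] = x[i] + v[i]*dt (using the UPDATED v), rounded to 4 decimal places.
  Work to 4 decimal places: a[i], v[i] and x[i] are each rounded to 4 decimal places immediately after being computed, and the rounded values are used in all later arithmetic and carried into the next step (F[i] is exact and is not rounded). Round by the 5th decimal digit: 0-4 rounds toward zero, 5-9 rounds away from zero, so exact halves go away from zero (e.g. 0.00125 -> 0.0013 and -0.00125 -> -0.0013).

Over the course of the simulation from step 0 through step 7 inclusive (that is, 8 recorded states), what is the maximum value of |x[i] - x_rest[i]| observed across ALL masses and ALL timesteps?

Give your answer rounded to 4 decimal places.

Answer: 2.8905

Derivation:
Step 0: x=[7.0000 9.0000 16.0000] v=[0.0000 -2.0000 0.0000]
Step 1: x=[5.5000 10.5000 15.0000] v=[-3.0000 3.0000 -2.0000]
Step 2: x=[4.0000 11.7500 14.2500] v=[-3.0000 2.5000 -1.5000]
Step 3: x=[3.8750 10.3750 14.7500] v=[-0.2500 -2.7500 1.0000]
Step 4: x=[4.5000 7.9375 15.5625] v=[1.2500 -4.8750 1.6250]
Step 5: x=[4.3438 7.5938 15.0625] v=[-0.3125 -0.6875 -1.0000]
Step 6: x=[3.3126 9.3594 13.3282] v=[-2.0625 3.5312 -3.4687]
Step 7: x=[2.8048 10.0860 12.1095] v=[-1.0157 1.4532 -2.4375]
Max displacement = 2.8905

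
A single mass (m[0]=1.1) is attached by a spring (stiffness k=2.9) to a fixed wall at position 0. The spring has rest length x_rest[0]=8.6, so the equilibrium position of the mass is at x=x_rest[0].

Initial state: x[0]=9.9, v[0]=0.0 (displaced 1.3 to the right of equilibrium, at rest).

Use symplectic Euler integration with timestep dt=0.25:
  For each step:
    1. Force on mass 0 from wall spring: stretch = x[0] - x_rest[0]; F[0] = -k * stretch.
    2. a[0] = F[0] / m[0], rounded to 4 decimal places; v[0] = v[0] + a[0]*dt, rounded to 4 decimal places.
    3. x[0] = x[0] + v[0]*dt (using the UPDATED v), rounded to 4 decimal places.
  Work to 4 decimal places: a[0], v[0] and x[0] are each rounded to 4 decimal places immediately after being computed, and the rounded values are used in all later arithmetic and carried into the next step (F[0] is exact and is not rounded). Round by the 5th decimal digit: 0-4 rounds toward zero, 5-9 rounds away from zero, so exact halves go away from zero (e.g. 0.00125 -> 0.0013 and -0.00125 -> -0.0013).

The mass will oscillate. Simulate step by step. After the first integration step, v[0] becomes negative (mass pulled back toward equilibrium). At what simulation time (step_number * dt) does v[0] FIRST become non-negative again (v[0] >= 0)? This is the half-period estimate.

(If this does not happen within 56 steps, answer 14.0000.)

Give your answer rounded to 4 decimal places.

Answer: 2.0000

Derivation:
Step 0: x=[9.9000] v=[0.0000]
Step 1: x=[9.6858] v=[-0.8568]
Step 2: x=[9.2927] v=[-1.5725]
Step 3: x=[8.7854] v=[-2.0291]
Step 4: x=[8.2476] v=[-2.1513]
Step 5: x=[7.7679] v=[-1.9190]
Step 6: x=[7.4253] v=[-1.3706]
Step 7: x=[7.2762] v=[-0.5964]
Step 8: x=[7.3452] v=[0.2761]
First v>=0 after going negative at step 8, time=2.0000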